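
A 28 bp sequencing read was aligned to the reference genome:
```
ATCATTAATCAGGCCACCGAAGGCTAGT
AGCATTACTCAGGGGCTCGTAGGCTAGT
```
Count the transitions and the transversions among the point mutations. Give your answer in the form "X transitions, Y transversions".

Mismatches (1-based):
site 2: T→G (pyrimidine→purine, transversion)
site 8: A→C (purine→pyrimidine, transversion)
site 14: C→G (pyrimidine→purine, transversion)
site 15: C→G (pyrimidine→purine, transversion)
site 16: A→C (purine→pyrimidine, transversion)
site 17: C→T (pyrimidine→pyrimidine, transition)
site 20: A→T (purine→pyrimidine, transversion)

1 transition, 6 transversions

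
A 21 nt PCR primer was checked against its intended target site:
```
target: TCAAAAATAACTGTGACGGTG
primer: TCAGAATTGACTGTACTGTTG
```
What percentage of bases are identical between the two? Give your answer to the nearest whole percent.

67%

7 positions differ (4, 7, 9, 15, 16, 17, 19), so 14 of 21 match: 14/21 = 66.67%.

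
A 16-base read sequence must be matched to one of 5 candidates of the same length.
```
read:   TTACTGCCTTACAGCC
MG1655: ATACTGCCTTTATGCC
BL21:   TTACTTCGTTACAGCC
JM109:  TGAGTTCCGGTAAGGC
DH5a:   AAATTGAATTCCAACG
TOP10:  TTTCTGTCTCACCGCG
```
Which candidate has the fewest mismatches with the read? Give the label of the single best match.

BL21

Hamming distances to read — MG1655: 4; BL21: 2; JM109: 8; DH5a: 8; TOP10: 5.
Smallest is BL21 with 2 mismatches.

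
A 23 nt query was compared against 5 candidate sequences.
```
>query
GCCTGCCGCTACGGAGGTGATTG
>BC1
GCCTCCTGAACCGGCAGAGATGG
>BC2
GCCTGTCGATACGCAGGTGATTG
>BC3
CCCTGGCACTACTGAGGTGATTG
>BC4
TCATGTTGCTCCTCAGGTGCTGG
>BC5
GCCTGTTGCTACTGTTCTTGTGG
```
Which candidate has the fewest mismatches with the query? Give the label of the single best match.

BC2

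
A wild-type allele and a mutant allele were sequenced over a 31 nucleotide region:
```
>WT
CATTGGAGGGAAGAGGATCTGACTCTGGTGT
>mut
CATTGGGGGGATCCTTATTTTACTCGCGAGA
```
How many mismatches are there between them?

Comparing position by position, 12 bases differ: 7 (A/G), 12 (A/T), 13 (G/C), 14 (A/C), 15 (G/T), 16 (G/T), 19 (C/T), 21 (G/T), 26 (T/G), 27 (G/C), 29 (T/A), 31 (T/A).

12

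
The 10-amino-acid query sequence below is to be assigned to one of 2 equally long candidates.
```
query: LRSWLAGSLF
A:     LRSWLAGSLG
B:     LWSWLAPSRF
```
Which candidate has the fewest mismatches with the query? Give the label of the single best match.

A

A differs at 1 position; B differs at 3 positions. The closest is A.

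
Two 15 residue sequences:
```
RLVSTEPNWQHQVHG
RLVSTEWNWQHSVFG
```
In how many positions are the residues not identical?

The sequences differ at positions 7, 12, 14 (1-based) — 3 in total.

3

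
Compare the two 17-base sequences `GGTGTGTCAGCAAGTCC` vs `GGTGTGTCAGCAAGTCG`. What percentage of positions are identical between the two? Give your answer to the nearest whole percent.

Mismatch at position 17 (1-based): 1 of 17.
Identical positions: 16/17 = 94.12% → 94%.

94%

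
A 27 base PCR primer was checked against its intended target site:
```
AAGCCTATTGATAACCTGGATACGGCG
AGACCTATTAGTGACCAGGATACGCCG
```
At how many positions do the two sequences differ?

7

The sequences differ at positions 2, 3, 10, 11, 13, 17, 25 (1-based) — 7 in total.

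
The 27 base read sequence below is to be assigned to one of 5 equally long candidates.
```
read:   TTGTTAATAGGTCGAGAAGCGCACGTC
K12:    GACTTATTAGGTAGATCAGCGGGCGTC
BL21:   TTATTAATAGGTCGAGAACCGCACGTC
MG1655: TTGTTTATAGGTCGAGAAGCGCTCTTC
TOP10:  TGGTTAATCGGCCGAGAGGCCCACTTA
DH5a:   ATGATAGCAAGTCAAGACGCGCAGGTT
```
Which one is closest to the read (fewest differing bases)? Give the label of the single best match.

BL21

Hamming distances to read — K12: 9; BL21: 2; MG1655: 3; TOP10: 7; DH5a: 9.
Smallest is BL21 with 2 mismatches.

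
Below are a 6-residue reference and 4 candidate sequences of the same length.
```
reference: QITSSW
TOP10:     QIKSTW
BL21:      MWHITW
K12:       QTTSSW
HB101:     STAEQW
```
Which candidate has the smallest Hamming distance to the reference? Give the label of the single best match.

Hamming distances to reference — TOP10: 2; BL21: 5; K12: 1; HB101: 5.
Smallest is K12 with 1 mismatch.

K12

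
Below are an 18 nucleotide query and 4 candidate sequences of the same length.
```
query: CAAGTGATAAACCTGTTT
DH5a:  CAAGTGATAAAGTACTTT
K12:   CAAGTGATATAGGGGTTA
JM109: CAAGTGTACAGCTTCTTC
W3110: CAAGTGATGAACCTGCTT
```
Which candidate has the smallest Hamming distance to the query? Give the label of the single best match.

W3110

Hamming distances to query — DH5a: 4; K12: 5; JM109: 7; W3110: 2.
Smallest is W3110 with 2 mismatches.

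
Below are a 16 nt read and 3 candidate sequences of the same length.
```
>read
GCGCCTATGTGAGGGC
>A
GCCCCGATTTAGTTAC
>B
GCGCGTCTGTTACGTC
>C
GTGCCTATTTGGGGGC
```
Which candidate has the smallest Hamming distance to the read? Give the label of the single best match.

Hamming distances to read — A: 8; B: 5; C: 3.
Smallest is C with 3 mismatches.

C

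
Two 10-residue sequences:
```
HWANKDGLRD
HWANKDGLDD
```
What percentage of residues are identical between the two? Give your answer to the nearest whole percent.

90%

Mismatch at position 9 (1-based): 1 of 10.
Identical positions: 9/10 = 90% → 90%.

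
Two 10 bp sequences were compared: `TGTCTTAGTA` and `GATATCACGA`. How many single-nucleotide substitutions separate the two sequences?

6

Mismatches (1-based): base 1: T→G; base 2: G→A; base 4: C→A; base 6: T→C; base 8: G→C; base 9: T→G.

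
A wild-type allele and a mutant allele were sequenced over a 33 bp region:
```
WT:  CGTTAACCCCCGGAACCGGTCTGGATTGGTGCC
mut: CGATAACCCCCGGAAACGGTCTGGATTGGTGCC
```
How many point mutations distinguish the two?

2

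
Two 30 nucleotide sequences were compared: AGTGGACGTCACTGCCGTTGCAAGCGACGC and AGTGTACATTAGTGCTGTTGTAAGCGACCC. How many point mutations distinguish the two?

Comparing position by position, 7 bases differ: 5 (G/T), 8 (G/A), 10 (C/T), 12 (C/G), 16 (C/T), 21 (C/T), 29 (G/C).

7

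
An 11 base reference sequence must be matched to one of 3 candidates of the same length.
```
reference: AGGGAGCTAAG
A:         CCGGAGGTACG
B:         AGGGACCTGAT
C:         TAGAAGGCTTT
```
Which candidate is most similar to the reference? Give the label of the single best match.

B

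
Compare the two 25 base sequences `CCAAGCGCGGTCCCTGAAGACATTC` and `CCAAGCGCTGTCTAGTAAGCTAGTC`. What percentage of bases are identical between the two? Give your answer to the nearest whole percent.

68%

8 positions differ (9, 13, 14, 15, 16, 20, 21, 23), so 17 of 25 match: 17/25 = 68%.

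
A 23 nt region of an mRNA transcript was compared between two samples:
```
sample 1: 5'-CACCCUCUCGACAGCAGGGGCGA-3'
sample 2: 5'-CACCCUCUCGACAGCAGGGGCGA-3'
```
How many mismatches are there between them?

0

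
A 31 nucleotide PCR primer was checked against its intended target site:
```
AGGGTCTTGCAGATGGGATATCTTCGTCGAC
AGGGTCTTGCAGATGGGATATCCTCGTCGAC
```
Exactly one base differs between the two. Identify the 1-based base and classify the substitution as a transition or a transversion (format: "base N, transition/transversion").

The sequences differ only at base 23: T→C (pyrimidine→pyrimidine), a transition.

base 23, transition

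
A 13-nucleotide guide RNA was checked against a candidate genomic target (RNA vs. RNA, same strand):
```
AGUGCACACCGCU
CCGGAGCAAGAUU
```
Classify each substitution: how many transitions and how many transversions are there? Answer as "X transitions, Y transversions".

3 transitions, 6 transversions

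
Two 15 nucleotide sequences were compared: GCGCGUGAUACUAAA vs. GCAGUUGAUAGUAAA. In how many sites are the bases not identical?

4

Mismatches (1-based): site 3: G→A; site 4: C→G; site 5: G→U; site 11: C→G.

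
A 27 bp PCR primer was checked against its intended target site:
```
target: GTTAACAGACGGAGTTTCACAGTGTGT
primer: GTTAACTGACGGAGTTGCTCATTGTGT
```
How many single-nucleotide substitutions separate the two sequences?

4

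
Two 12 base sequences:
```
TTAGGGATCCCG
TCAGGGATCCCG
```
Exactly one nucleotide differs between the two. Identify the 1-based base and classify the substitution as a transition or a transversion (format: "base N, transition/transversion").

base 2, transition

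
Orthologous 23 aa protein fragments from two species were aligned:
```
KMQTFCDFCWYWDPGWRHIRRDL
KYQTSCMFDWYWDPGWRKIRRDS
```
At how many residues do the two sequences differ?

Mismatches (1-based): residue 2: M→Y; residue 5: F→S; residue 7: D→M; residue 9: C→D; residue 18: H→K; residue 23: L→S.

6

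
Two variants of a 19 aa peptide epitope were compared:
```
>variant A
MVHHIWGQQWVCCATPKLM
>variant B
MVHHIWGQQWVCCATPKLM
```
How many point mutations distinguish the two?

0

The two sequences are identical at every position.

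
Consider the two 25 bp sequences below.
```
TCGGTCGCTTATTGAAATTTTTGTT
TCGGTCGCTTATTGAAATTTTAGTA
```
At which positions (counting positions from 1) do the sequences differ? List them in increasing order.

Differences at position 22 (T→A), position 25 (T→A).

22, 25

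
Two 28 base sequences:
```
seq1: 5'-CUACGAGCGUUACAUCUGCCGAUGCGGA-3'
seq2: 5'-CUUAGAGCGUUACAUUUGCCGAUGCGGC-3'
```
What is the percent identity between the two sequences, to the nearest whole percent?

86%

Mismatches at positions 3, 4, 16, 28 (1-based): 4 of 28.
Identical positions: 24/28 = 85.71% → 86%.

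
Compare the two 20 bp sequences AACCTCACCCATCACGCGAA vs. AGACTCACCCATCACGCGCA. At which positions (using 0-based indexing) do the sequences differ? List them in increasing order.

1, 2, 18

Differences at position 1 (A→G), position 2 (C→A), position 18 (A→C).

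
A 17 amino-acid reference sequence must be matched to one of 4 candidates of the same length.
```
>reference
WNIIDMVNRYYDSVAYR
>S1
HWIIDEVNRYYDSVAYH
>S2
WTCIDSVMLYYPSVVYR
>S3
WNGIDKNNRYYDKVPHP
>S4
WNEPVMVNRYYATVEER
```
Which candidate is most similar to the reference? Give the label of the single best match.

Hamming distances to reference — S1: 4; S2: 7; S3: 7; S4: 7.
Smallest is S1 with 4 mismatches.

S1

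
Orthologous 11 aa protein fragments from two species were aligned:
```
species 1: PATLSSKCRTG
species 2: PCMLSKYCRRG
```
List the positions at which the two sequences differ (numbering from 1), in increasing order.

Scanning 1-based: 2: A/C; 3: T/M; 6: S/K; 7: K/Y; 10: T/R.

2, 3, 6, 7, 10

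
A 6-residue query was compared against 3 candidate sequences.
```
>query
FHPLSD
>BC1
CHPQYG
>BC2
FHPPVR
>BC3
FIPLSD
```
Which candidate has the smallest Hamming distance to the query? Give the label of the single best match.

BC3

BC1 differs at 4 positions; BC2 differs at 3 positions; BC3 differs at 1 position. The closest is BC3.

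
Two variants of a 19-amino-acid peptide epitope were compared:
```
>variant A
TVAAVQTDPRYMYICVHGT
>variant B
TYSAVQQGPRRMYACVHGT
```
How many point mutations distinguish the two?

6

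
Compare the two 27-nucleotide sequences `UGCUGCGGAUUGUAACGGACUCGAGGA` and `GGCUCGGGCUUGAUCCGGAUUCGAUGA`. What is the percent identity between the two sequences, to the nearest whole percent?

67%

Mismatches at positions 1, 5, 6, 9, 13, 14, 15, 20, 25 (1-based): 9 of 27.
Identical positions: 18/27 = 66.67% → 67%.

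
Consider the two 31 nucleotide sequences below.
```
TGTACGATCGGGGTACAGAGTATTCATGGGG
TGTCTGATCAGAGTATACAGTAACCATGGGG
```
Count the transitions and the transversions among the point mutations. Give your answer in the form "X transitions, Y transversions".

5 transitions, 3 transversions

Mismatches (1-based):
base 4: A→C (purine→pyrimidine, transversion)
base 5: C→T (pyrimidine→pyrimidine, transition)
base 10: G→A (purine→purine, transition)
base 12: G→A (purine→purine, transition)
base 16: C→T (pyrimidine→pyrimidine, transition)
base 18: G→C (purine→pyrimidine, transversion)
base 23: T→A (pyrimidine→purine, transversion)
base 24: T→C (pyrimidine→pyrimidine, transition)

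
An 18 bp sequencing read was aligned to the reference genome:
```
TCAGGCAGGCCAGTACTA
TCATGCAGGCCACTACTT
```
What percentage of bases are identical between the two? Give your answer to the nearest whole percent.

83%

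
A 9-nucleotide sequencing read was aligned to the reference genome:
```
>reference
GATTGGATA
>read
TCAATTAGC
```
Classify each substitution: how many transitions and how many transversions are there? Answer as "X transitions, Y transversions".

0 transitions, 8 transversions

Transitions (purine↔purine or pyrimidine↔pyrimidine): none.
Transversions (purine↔pyrimidine): 1 G→T, 2 A→C, 3 T→A, 4 T→A, 5 G→T, 6 G→T, 8 T→G, 9 A→C.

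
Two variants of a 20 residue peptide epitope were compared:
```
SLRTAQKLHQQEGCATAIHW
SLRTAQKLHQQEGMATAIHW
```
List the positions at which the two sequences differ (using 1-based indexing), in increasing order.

14

Scanning 1-based: 14: C/M.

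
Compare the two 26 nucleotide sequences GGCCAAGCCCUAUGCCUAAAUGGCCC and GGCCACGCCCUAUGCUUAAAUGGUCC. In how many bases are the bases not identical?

3

The sequences differ at bases 6, 16, 24 (1-based) — 3 in total.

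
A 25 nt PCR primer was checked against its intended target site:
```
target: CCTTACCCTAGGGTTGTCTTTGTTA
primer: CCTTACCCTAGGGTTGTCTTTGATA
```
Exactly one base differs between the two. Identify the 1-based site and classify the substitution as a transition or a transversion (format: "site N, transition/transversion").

Site 23 changes T→A. T is a pyrimidine and A is a purine, so this is a transversion.

site 23, transversion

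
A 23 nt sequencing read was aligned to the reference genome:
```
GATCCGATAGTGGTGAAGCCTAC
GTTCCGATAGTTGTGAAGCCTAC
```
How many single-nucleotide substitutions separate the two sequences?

Mismatches (1-based): site 2: A→T; site 12: G→T.

2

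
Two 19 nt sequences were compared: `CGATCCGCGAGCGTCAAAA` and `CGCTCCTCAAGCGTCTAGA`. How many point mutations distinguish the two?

The sequences differ at positions 3, 7, 9, 16, 18 (1-based) — 5 in total.

5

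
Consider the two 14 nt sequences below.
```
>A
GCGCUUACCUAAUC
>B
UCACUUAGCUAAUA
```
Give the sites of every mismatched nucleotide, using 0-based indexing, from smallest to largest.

0, 2, 7, 13

Scanning 0-based: 0: G/U; 2: G/A; 7: C/G; 13: C/A.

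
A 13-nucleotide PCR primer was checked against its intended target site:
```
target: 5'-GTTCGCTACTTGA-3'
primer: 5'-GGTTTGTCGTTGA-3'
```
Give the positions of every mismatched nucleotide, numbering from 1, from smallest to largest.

2, 4, 5, 6, 8, 9

Scanning 1-based: 2: T/G; 4: C/T; 5: G/T; 6: C/G; 8: A/C; 9: C/G.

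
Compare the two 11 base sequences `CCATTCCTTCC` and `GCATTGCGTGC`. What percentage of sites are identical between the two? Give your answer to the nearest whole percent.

64%

Mismatches at positions 1, 6, 8, 10 (1-based): 4 of 11.
Identical positions: 7/11 = 63.64% → 64%.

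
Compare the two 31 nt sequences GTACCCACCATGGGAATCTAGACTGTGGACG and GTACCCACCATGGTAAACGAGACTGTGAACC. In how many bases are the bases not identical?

Comparing position by position, 5 bases differ: 14 (G/T), 17 (T/A), 19 (T/G), 28 (G/A), 31 (G/C).

5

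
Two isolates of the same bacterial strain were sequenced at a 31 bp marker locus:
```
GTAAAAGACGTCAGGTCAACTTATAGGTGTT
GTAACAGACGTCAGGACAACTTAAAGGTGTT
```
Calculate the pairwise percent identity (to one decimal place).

90.3%

3 positions differ (5, 16, 24), so 28 of 31 match: 28/31 = 90.32%.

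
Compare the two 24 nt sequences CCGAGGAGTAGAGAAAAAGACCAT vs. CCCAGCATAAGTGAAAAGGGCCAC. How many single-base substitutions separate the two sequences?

8

Comparing position by position, 8 sites differ: 3 (G/C), 6 (G/C), 8 (G/T), 9 (T/A), 12 (A/T), 18 (A/G), 20 (A/G), 24 (T/C).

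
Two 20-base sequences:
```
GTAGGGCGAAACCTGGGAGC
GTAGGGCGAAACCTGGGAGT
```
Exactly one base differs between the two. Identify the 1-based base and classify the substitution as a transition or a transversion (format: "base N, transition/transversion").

Base 20 changes C→T. C is a pyrimidine and T is a pyrimidine, so this is a transition.

base 20, transition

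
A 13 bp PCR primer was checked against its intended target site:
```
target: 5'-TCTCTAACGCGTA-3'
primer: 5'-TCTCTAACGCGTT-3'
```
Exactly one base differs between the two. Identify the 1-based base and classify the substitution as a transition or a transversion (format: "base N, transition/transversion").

base 13, transversion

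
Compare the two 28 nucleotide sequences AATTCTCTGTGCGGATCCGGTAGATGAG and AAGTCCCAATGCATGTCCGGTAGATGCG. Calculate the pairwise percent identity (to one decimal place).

71.4%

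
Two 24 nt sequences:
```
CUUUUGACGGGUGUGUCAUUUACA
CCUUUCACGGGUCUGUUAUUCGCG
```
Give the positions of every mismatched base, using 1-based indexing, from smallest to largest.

2, 6, 13, 17, 21, 22, 24

Differences at position 2 (U→C), position 6 (G→C), position 13 (G→C), position 17 (C→U), position 21 (U→C), position 22 (A→G), position 24 (A→G).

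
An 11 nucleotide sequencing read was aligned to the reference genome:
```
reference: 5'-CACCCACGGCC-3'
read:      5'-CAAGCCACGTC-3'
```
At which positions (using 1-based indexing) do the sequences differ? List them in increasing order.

Differences at position 3 (C→A), position 4 (C→G), position 6 (A→C), position 7 (C→A), position 8 (G→C), position 10 (C→T).

3, 4, 6, 7, 8, 10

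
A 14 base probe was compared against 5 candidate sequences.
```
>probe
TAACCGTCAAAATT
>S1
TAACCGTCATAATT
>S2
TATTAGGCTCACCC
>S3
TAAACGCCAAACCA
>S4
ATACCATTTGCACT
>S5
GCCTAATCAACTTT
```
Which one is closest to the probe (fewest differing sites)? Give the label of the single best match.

S1

S1 differs at 1 site; S2 differs at 9 sites; S3 differs at 5 sites; S4 differs at 8 sites; S5 differs at 8 sites. The closest is S1.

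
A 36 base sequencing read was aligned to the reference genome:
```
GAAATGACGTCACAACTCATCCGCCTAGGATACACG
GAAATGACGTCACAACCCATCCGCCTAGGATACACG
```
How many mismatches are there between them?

1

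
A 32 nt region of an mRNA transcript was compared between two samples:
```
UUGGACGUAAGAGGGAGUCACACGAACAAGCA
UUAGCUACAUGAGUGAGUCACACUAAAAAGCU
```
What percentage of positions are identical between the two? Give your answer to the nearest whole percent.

10 positions differ (3, 5, 6, 7, 8, 10, 14, 24, 27, 32), so 22 of 32 match: 22/32 = 68.75%.

69%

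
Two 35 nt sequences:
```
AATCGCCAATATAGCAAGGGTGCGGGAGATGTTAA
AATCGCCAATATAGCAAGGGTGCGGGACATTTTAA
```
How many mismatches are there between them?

2

Comparing position by position, 2 sites differ: 28 (G/C), 31 (G/T).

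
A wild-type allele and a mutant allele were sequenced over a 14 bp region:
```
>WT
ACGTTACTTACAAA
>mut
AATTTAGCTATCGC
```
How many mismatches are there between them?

The sequences differ at bases 2, 3, 7, 8, 11, 12, 13, 14 (1-based) — 8 in total.

8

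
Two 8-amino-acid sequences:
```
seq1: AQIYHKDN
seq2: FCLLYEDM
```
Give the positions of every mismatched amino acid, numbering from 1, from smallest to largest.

Scanning 1-based: 1: A/F; 2: Q/C; 3: I/L; 4: Y/L; 5: H/Y; 6: K/E; 8: N/M.

1, 2, 3, 4, 5, 6, 8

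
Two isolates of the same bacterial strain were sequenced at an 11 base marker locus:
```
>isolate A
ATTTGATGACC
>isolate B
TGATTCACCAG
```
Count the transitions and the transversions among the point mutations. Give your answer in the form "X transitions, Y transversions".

0 transitions, 10 transversions

Mismatches (1-based):
position 1: A→T (purine→pyrimidine, transversion)
position 2: T→G (pyrimidine→purine, transversion)
position 3: T→A (pyrimidine→purine, transversion)
position 5: G→T (purine→pyrimidine, transversion)
position 6: A→C (purine→pyrimidine, transversion)
position 7: T→A (pyrimidine→purine, transversion)
position 8: G→C (purine→pyrimidine, transversion)
position 9: A→C (purine→pyrimidine, transversion)
position 10: C→A (pyrimidine→purine, transversion)
position 11: C→G (pyrimidine→purine, transversion)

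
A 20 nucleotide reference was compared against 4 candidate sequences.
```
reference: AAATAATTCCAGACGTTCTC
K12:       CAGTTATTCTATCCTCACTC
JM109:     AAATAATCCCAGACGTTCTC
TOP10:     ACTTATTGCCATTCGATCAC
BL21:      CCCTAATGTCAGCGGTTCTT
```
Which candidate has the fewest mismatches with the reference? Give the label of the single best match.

JM109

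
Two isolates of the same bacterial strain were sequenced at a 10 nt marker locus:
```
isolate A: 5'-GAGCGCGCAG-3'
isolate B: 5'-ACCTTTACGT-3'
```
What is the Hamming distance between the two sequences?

Comparing position by position, 9 positions differ: 1 (G/A), 2 (A/C), 3 (G/C), 4 (C/T), 5 (G/T), 6 (C/T), 7 (G/A), 9 (A/G), 10 (G/T).

9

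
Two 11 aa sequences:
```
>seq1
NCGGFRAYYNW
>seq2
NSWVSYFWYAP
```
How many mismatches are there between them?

9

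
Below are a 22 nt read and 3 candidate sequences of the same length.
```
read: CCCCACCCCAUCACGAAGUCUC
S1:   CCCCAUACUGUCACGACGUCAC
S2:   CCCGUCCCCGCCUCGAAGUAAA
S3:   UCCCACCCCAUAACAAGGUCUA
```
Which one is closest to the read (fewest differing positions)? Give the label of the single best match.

Hamming distances to read — S1: 6; S2: 8; S3: 5.
Smallest is S3 with 5 mismatches.

S3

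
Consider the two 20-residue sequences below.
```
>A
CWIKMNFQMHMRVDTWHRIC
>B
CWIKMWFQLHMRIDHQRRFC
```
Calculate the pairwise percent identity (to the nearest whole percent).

Mismatches at positions 6, 9, 13, 15, 16, 17, 19 (1-based): 7 of 20.
Identical positions: 13/20 = 65% → 65%.

65%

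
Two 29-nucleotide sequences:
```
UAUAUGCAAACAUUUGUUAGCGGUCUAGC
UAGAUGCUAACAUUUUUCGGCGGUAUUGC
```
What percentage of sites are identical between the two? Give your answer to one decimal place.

75.9%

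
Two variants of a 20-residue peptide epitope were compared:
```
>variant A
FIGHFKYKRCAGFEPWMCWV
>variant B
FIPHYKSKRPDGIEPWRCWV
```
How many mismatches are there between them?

7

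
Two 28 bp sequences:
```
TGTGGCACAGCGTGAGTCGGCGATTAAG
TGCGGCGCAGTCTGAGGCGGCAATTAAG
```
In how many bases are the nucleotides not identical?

Mismatches (1-based): base 3: T→C; base 7: A→G; base 11: C→T; base 12: G→C; base 17: T→G; base 22: G→A.

6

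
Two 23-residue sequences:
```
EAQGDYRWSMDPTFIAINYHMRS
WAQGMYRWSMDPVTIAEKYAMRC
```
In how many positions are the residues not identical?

8

Comparing position by position, 8 positions differ: 1 (E/W), 5 (D/M), 13 (T/V), 14 (F/T), 17 (I/E), 18 (N/K), 20 (H/A), 23 (S/C).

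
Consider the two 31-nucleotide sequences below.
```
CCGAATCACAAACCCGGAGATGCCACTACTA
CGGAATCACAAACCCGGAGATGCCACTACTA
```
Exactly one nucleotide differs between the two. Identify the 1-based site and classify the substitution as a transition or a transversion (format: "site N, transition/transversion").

site 2, transversion

Site 2 changes C→G. C is a pyrimidine and G is a purine, so this is a transversion.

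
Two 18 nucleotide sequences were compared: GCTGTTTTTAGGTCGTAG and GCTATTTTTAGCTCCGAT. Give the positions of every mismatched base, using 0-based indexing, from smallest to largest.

Scanning 0-based: 3: G/A; 11: G/C; 14: G/C; 15: T/G; 17: G/T.

3, 11, 14, 15, 17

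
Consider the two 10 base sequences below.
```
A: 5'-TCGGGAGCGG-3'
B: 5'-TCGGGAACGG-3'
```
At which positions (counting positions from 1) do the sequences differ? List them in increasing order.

Differences at position 7 (G→A).

7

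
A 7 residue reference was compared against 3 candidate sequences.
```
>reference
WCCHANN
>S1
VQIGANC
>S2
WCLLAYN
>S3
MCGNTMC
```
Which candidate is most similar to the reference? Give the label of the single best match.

Hamming distances to reference — S1: 5; S2: 3; S3: 6.
Smallest is S2 with 3 mismatches.

S2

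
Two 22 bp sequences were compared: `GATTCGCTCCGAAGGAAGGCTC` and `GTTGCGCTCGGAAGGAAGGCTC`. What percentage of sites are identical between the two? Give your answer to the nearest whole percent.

86%

Mismatches at positions 2, 4, 10 (1-based): 3 of 22.
Identical positions: 19/22 = 86.36% → 86%.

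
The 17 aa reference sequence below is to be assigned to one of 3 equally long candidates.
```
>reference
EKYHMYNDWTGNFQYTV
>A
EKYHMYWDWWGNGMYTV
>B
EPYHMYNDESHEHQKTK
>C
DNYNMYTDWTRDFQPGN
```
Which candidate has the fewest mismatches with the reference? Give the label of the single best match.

A

A differs at 4 positions; B differs at 8 positions; C differs at 9 positions. The closest is A.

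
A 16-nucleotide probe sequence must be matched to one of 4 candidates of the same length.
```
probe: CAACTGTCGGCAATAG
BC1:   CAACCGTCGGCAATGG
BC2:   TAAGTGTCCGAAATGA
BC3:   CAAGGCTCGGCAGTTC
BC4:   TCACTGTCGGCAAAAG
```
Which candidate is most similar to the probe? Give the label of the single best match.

BC1 differs at 2 positions; BC2 differs at 6 positions; BC3 differs at 6 positions; BC4 differs at 3 positions. The closest is BC1.

BC1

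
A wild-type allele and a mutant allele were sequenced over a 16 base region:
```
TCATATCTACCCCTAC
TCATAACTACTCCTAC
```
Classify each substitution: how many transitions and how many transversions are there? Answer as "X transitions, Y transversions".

1 transition, 1 transversion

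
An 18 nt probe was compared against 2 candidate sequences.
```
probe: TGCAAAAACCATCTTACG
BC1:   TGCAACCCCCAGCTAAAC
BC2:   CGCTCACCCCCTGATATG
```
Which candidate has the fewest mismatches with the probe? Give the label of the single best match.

Hamming distances to probe — BC1: 7; BC2: 9.
Smallest is BC1 with 7 mismatches.

BC1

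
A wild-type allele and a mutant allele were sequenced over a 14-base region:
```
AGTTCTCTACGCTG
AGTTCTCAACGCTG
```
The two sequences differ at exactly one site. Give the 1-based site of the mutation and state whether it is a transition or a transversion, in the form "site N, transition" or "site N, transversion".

The sequences differ only at site 8: T→A (pyrimidine→purine), a transversion.

site 8, transversion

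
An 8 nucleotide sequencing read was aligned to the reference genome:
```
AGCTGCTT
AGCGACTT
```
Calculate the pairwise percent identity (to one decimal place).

75.0%

Mismatches at positions 4, 5 (1-based): 2 of 8.
Identical positions: 6/8 = 75% → 75.0%.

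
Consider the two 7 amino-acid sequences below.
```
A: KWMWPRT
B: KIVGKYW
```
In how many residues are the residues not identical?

The sequences differ at residues 2, 3, 4, 5, 6, 7 (1-based) — 6 in total.

6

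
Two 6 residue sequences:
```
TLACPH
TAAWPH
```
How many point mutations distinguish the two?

2

Comparing position by position, 2 residues differ: 2 (L/A), 4 (C/W).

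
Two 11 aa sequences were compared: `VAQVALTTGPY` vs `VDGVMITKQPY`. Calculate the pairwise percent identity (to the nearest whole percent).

6 positions differ (2, 3, 5, 6, 8, 9), so 5 of 11 match: 5/11 = 45.45%.

45%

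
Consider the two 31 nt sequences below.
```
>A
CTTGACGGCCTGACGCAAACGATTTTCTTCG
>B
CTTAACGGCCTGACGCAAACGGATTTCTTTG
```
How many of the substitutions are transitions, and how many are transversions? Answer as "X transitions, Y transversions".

3 transitions, 1 transversion

Transitions (purine↔purine or pyrimidine↔pyrimidine): 4 G→A, 22 A→G, 30 C→T.
Transversions (purine↔pyrimidine): 23 T→A.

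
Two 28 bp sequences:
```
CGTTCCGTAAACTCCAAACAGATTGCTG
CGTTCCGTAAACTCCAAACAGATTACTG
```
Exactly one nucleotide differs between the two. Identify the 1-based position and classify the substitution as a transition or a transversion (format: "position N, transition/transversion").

position 25, transition

Position 25 changes G→A. G is a purine and A is a purine, so this is a transition.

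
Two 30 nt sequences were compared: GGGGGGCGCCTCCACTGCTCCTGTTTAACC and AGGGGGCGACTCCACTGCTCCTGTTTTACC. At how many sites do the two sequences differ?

Comparing position by position, 3 sites differ: 1 (G/A), 9 (C/A), 27 (A/T).

3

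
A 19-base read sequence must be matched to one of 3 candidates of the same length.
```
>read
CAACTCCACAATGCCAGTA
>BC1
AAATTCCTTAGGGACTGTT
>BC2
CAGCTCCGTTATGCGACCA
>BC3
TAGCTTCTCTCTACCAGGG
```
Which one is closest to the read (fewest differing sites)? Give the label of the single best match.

BC2

BC1 differs at 9 sites; BC2 differs at 7 sites; BC3 differs at 9 sites. The closest is BC2.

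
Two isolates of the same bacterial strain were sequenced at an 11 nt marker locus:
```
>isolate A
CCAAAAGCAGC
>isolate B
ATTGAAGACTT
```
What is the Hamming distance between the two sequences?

8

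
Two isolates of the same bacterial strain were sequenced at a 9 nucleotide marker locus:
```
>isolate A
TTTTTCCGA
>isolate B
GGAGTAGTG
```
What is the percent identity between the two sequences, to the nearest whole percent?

Mismatches at positions 1, 2, 3, 4, 6, 7, 8, 9 (1-based): 8 of 9.
Identical positions: 1/9 = 11.11% → 11%.

11%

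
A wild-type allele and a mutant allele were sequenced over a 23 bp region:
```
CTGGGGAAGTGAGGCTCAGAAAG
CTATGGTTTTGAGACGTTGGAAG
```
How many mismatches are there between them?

10

The sequences differ at sites 3, 4, 7, 8, 9, 14, 16, 17, 18, 20 (1-based) — 10 in total.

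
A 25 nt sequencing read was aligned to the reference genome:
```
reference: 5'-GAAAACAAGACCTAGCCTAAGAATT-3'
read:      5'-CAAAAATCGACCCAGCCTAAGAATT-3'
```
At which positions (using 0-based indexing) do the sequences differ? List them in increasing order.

Scanning 0-based: 0: G/C; 5: C/A; 6: A/T; 7: A/C; 12: T/C.

0, 5, 6, 7, 12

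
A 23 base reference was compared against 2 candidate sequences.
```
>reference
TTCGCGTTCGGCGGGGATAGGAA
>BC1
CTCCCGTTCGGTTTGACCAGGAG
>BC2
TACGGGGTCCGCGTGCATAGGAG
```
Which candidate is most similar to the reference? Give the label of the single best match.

BC2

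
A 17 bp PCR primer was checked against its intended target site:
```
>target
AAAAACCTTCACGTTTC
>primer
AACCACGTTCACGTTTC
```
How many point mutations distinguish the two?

Mismatches (1-based): site 3: A→C; site 4: A→C; site 7: C→G.

3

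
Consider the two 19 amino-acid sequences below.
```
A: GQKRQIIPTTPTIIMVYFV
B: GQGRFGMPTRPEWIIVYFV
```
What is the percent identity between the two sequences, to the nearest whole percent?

Mismatches at positions 3, 5, 6, 7, 10, 12, 13, 15 (1-based): 8 of 19.
Identical positions: 11/19 = 57.89% → 58%.

58%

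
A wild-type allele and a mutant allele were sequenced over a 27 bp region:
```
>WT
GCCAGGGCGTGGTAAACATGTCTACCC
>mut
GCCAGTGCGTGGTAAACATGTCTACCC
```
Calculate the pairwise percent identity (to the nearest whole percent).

96%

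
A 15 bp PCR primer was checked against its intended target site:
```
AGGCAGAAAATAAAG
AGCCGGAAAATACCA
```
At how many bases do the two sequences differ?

Comparing position by position, 5 bases differ: 3 (G/C), 5 (A/G), 13 (A/C), 14 (A/C), 15 (G/A).

5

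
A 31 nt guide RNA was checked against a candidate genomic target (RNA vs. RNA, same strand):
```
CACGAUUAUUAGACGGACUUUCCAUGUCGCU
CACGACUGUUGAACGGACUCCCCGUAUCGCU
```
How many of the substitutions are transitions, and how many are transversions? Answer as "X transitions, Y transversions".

8 transitions, 0 transversions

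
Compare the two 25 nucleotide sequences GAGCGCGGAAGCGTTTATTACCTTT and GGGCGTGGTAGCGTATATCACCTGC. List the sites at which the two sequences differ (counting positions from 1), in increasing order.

Scanning 1-based: 2: A/G; 6: C/T; 9: A/T; 15: T/A; 19: T/C; 24: T/G; 25: T/C.

2, 6, 9, 15, 19, 24, 25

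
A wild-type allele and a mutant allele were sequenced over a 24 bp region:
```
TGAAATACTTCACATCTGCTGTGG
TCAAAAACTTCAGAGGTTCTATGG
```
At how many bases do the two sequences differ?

7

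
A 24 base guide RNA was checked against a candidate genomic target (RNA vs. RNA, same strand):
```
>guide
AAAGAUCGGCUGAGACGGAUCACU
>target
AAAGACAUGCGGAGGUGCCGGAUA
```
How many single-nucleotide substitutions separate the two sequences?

Comparing position by position, 12 bases differ: 6 (U/C), 7 (C/A), 8 (G/U), 11 (U/G), 15 (A/G), 16 (C/U), 18 (G/C), 19 (A/C), 20 (U/G), 21 (C/G), 23 (C/U), 24 (U/A).

12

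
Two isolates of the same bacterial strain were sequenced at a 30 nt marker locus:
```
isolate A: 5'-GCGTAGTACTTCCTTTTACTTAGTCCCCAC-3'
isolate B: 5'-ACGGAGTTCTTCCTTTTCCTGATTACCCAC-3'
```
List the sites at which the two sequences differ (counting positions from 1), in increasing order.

1, 4, 8, 18, 21, 23, 25

Differences at site 1 (G→A), site 4 (T→G), site 8 (A→T), site 18 (A→C), site 21 (T→G), site 23 (G→T), site 25 (C→A).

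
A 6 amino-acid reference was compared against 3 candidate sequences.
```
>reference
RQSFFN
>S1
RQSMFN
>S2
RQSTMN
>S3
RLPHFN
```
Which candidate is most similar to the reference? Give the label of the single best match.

S1

Hamming distances to reference — S1: 1; S2: 2; S3: 3.
Smallest is S1 with 1 mismatch.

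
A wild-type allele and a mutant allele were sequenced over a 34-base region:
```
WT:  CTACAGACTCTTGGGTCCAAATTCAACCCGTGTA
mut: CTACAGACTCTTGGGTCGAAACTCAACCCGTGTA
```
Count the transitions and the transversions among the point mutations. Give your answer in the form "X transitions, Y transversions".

1 transition, 1 transversion

Mismatches (1-based):
position 18: C→G (pyrimidine→purine, transversion)
position 22: T→C (pyrimidine→pyrimidine, transition)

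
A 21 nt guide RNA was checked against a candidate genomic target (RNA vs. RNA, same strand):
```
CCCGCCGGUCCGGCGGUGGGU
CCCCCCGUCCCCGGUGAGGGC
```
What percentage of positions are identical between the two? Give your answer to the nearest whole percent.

Mismatches at positions 4, 8, 9, 12, 14, 15, 17, 21 (1-based): 8 of 21.
Identical positions: 13/21 = 61.9% → 62%.

62%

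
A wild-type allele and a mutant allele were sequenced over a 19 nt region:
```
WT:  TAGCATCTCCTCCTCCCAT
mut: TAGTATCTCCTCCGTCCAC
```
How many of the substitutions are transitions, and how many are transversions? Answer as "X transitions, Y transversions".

3 transitions, 1 transversion

Transitions (purine↔purine or pyrimidine↔pyrimidine): 4 C→T, 15 C→T, 19 T→C.
Transversions (purine↔pyrimidine): 14 T→G.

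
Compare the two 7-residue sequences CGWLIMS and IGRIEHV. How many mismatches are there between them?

The sequences differ at residues 1, 3, 4, 5, 6, 7 (1-based) — 6 in total.

6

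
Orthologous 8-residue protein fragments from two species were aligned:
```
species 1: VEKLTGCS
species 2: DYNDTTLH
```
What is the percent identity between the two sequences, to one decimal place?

Mismatches at positions 1, 2, 3, 4, 6, 7, 8 (1-based): 7 of 8.
Identical positions: 1/8 = 12.5% → 12.5%.

12.5%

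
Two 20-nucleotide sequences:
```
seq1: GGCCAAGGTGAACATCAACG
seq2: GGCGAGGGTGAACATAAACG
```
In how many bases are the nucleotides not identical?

Mismatches (1-based): base 4: C→G; base 6: A→G; base 16: C→A.

3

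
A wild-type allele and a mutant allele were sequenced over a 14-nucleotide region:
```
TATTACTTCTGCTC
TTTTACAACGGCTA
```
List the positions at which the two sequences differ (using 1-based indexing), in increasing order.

Scanning 1-based: 2: A/T; 7: T/A; 8: T/A; 10: T/G; 14: C/A.

2, 7, 8, 10, 14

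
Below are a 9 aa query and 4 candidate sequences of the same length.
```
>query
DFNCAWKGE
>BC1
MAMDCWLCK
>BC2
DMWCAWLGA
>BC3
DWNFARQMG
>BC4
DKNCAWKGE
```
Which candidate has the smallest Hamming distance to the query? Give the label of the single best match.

BC4

Hamming distances to query — BC1: 8; BC2: 4; BC3: 6; BC4: 1.
Smallest is BC4 with 1 mismatch.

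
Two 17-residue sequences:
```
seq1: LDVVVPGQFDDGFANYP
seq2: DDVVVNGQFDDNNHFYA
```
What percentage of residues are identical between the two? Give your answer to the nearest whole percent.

7 positions differ (1, 6, 12, 13, 14, 15, 17), so 10 of 17 match: 10/17 = 58.82%.

59%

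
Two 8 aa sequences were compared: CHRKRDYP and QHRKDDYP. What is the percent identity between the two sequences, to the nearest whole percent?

Mismatches at positions 1, 5 (1-based): 2 of 8.
Identical positions: 6/8 = 75% → 75%.

75%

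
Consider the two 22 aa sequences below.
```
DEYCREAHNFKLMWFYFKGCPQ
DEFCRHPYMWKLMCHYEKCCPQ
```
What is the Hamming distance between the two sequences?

The sequences differ at positions 3, 6, 7, 8, 9, 10, 14, 15, 17, 19 (1-based) — 10 in total.

10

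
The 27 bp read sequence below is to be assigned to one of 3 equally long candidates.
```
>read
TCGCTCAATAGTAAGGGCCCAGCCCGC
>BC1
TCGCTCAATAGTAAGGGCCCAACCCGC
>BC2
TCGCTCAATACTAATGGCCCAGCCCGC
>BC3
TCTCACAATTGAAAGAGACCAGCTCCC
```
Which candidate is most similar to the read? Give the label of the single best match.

BC1 differs at 1 base; BC2 differs at 2 bases; BC3 differs at 8 bases. The closest is BC1.

BC1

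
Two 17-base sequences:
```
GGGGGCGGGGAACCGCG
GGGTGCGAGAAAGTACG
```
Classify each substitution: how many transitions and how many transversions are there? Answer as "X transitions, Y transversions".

4 transitions, 2 transversions

Mismatches (1-based):
position 4: G→T (purine→pyrimidine, transversion)
position 8: G→A (purine→purine, transition)
position 10: G→A (purine→purine, transition)
position 13: C→G (pyrimidine→purine, transversion)
position 14: C→T (pyrimidine→pyrimidine, transition)
position 15: G→A (purine→purine, transition)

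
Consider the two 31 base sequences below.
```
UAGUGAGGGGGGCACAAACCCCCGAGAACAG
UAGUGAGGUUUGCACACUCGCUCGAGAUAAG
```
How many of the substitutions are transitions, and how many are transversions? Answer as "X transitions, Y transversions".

Transitions (purine↔purine or pyrimidine↔pyrimidine): 22 C→U.
Transversions (purine↔pyrimidine): 9 G→U, 10 G→U, 11 G→U, 17 A→C, 18 A→U, 20 C→G, 28 A→U, 29 C→A.

1 transition, 8 transversions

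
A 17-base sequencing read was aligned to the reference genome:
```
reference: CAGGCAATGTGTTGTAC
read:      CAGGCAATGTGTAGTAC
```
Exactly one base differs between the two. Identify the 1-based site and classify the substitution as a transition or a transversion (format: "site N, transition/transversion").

The sequences differ only at site 13: T→A (pyrimidine→purine), a transversion.

site 13, transversion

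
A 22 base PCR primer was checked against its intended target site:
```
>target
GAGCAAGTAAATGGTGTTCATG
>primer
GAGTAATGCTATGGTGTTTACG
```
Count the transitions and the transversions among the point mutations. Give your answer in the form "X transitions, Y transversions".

Transitions (purine↔purine or pyrimidine↔pyrimidine): 4 C→T, 19 C→T, 21 T→C.
Transversions (purine↔pyrimidine): 7 G→T, 8 T→G, 9 A→C, 10 A→T.

3 transitions, 4 transversions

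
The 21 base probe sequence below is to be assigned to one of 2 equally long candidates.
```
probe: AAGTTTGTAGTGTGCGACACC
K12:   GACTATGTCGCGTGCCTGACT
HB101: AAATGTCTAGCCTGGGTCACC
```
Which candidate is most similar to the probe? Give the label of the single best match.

HB101

K12 differs at 9 positions; HB101 differs at 7 positions. The closest is HB101.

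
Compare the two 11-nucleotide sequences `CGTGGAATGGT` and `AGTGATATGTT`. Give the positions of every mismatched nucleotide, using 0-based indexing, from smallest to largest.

Scanning 0-based: 0: C/A; 4: G/A; 5: A/T; 9: G/T.

0, 4, 5, 9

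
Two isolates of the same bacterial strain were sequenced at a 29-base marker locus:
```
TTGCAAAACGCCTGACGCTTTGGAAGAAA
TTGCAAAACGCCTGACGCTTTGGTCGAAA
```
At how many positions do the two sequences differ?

Mismatches (1-based): position 24: A→T; position 25: A→C.

2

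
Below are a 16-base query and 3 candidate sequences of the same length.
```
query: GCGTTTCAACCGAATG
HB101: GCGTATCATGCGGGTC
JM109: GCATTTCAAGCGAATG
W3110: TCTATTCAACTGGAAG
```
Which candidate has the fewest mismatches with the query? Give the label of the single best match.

JM109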